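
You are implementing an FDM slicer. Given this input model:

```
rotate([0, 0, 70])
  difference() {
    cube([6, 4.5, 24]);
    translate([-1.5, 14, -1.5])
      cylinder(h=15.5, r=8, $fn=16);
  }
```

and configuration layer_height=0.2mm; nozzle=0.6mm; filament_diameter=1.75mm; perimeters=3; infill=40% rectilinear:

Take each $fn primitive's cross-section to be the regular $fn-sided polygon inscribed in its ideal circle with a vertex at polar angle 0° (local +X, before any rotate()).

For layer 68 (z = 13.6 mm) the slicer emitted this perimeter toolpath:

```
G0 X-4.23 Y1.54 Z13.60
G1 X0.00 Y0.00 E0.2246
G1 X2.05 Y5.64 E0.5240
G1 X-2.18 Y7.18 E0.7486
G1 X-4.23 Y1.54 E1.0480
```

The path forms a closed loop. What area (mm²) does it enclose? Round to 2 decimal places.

27.01 mm²

Apply the shoelace formula to the sequence of (X, Y) vertices; enclosed area = 27.01 mm².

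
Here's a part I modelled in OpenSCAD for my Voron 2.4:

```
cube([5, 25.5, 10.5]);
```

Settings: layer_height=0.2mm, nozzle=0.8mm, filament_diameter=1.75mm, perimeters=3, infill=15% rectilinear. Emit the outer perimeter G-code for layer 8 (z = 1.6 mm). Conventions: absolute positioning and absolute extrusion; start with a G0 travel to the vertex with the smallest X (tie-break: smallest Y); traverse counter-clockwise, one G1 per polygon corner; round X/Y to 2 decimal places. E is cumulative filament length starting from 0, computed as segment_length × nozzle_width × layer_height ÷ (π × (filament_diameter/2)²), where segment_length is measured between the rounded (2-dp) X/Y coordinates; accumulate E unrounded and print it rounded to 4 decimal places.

At z = 1.6 mm: the cube is present — its section is the full 5×25.5 rectangle. The outline is a single polygon with 4 vertices. Extrusion per mm of travel: 0.8 × 0.2 / (π × 0.875²) = 0.066520. Accumulating E over each segment gives final E = 4.0577.

G0 X0.00 Y0.00 Z1.60
G1 X5.00 Y0.00 E0.3326
G1 X5.00 Y25.50 E2.0289
G1 X0.00 Y25.50 E2.3615
G1 X0.00 Y0.00 E4.0577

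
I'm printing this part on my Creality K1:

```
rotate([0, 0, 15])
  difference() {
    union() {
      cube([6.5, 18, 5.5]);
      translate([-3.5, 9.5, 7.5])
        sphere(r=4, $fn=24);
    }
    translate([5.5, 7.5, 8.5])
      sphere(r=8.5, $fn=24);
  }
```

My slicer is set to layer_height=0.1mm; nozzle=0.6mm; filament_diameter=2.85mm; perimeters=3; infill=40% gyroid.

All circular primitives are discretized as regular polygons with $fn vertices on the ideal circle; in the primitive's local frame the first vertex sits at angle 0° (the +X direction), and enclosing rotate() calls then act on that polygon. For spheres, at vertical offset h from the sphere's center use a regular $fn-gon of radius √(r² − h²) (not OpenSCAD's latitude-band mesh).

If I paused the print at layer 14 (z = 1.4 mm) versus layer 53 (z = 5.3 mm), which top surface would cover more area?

layer 14 (z = 1.4 mm)

Layer 14 (z = 1.4): the cube (footprint 6.5×18) is included at this height (area 117.00 mm²); the sphere at (-3.5, 9.5) is not intersected at this z (|z−center|=6.100 > r=4); Taking the union: only the 6.5×18 cube is present, so the union is just that shape — area = 117.00 mm²; the sphere at (5.5, 7.5): section is a regular 24-gon, circumradius = √(r²−h²) = √(8.5²−7.1²) = 4.673 (area = (24/2)·4.673²·sin(360°/24) = 67.83 mm²); Subtracting the remaining from the first: starting from the result so far (117.00 mm²), the r=8.5 sphere at (5.5, 7.5) partially overlaps it — only the 43.13 mm² overlap (of its 67.83 mm²) is removed, clipping the outline — area = 73.87 mm²; (rotated 15° about Z; rotation is an isometry so areas/perimeters/island counts are preserved). So its area = 73.87 mm². Layer 53 (z = 5.3): the cube is present — its section is the full 6.5×18 rectangle (area 117.00 mm²); the r=4 sphere at (-3.5, 9.5) slices to a regular 24-gon of circumradius 3.341 (√(r²−h²) with h=2.2 from center) (area = (24/2)·3.341²·sin(360°/24) = 34.66 mm²); Taking the union: the 2 present regions are separate (no shared area or edge), so areas and boundary lengths simply add and each stays a separate island — area = 151.66 mm²; the r=8.5 sphere at (5.5, 7.5) contributes a regular 24-gon of circumradius √(8.5²−3.2²) = 7.875 (area = (24/2)·7.875²·sin(360°/24) = 192.59 mm²); Subtracting the remaining from the first: starting from the result so far (151.66 mm²), the r=8.5 sphere at (5.5, 7.5) partially overlaps it — only the 100.54 mm² overlap (of its 192.59 mm²) is removed, clipping the outline — area = 51.12 mm²; (rotated 15° about Z; rotation is an isometry so areas/perimeters/island counts are preserved). So its area = 51.12 mm². Layer 14 is larger (73.87 vs 51.12 mm²).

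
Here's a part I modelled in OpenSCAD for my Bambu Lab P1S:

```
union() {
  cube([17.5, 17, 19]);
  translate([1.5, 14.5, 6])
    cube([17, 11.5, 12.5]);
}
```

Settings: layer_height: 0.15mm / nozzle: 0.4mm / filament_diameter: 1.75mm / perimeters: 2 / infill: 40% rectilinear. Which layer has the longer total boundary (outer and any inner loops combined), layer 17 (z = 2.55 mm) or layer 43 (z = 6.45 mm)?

layer 43 (z = 6.45 mm)

Layer 17 (z = 2.55): the cube (footprint 17.5×17) is included at this height (perimeter 69.00 mm); the cube at (1.5, 14.5) is absent (z outside [6, 18.5]); Taking the union: only the 17.5×17 cube is present, so the union is just that shape — boundary = 69.00 mm. So its perimeter = 69.00 mm. Layer 43 (z = 6.45): the 17.5×17 cube contributes its full rectangle (perimeter 69.00 mm); the cube at (1.5, 14.5) (footprint 17×11.5) is included at this height (perimeter 57.00 mm); Taking the union: the regions partially overlap (shared area 40.00 mm²), so the edge portions inside another operand are dropped and the merged outline is re-measured after clipping — boundary = 89.00 mm. So its perimeter = 89.00 mm. Layer 43 is larger (89.00 vs 69.00 mm).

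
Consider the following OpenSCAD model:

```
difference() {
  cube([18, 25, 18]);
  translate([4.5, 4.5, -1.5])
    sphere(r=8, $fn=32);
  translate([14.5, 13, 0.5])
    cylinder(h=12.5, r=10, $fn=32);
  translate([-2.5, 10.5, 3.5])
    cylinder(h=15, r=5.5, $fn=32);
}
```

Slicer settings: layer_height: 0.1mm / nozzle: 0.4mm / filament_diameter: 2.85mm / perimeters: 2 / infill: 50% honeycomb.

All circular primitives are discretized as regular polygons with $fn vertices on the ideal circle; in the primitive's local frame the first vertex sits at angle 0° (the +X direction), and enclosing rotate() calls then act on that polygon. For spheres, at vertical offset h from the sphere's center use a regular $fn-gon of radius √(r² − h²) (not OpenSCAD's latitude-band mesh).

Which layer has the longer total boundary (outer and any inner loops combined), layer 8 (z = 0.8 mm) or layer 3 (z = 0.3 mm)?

Layer 8 (z = 0.8): the cube (footprint 18×25) is included at this height (perimeter 86.00 mm); the r=8 sphere at (4.5, 4.5) contributes a regular 32-gon of circumradius √(8²−2.3²) = 7.662 (perimeter = 2·32·7.662·sin(180°/32) = 48.07 mm); the r=10 cylinder at (14.5, 13) gives a regular 32-gon of circumradius 10 (constant along its height) (perimeter = 2·32·10.000·sin(180°/32) = 62.73 mm); the cylinder at (-2.5, 10.5) is absent (z outside [3.5, 18.5]); Subtracting the remaining from the first: starting from the 18×25 cube, the r=8 sphere at (4.5, 4.5) partially overlaps it — only the 130.60 mm² overlap (of its 183.26 mm²) is removed, clipping the outline; the r=10 cylinder at (14.5, 13) partially overlaps it — only the 188.78 mm² overlap (of its 312.14 mm²) is removed, clipping the outline — boundary = 80.72 mm. So its perimeter = 80.72 mm. Layer 3 (z = 0.3): the cube is present — its section is the full 18×25 rectangle (perimeter 86.00 mm); the r=8 sphere at (4.5, 4.5) contributes a regular 32-gon of circumradius √(8²−1.8²) = 7.795 (perimeter = 2·32·7.795·sin(180°/32) = 48.90 mm); the cylinder at (14.5, 13) is absent (z outside [0.5, 13]); the cylinder at (-2.5, 10.5) is absent (z outside [3.5, 18.5]); After the difference (first − rest): starting from the 18×25 cube, the r=8 sphere at (4.5, 4.5) partially overlaps it — only the 133.47 mm² overlap (of its 189.66 mm²) is removed, clipping the outline — boundary = 86.15 mm. So its perimeter = 86.15 mm. Layer 3 is larger (86.15 vs 80.72 mm).

layer 3 (z = 0.3 mm)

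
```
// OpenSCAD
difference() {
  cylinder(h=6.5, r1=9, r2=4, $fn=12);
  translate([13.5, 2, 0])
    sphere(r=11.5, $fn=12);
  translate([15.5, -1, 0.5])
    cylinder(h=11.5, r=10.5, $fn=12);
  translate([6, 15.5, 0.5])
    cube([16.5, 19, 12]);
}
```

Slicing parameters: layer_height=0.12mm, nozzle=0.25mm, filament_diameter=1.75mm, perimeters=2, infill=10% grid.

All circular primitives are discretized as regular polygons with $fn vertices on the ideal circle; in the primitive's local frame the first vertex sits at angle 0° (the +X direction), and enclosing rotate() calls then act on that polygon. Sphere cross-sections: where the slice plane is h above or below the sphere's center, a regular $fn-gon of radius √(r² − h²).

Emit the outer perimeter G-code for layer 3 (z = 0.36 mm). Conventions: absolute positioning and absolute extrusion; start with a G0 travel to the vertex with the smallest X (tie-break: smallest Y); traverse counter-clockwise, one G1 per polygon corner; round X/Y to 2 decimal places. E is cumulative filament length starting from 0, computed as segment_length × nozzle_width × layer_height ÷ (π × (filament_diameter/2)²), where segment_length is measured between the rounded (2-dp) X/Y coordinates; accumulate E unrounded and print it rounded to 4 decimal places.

G0 X-8.72 Y0.00 Z0.36
G1 X-7.55 Y-4.36 E0.0563
G1 X-4.36 Y-7.55 E0.1126
G1 X0.00 Y-8.72 E0.1689
G1 X4.36 Y-7.55 E0.2252
G1 X5.86 Y-6.06 E0.2516
G1 X3.55 Y-3.75 E0.2923
G1 X2.01 Y2.00 E0.3665
G1 X3.55 Y7.75 E0.4408
G1 X3.57 Y7.77 E0.4411
G1 X0.00 Y8.72 E0.4872
G1 X-4.36 Y7.55 E0.5435
G1 X-7.55 Y4.36 E0.5998
G1 X-8.72 Y0.00 E0.6561

At z = 0.36 mm: the cone contributes a regular 12-gon of circumradius 8.723 (interpolated between r1=9 and r2=4 at t=0.055); the sphere at (13.5, 2): section is a regular 12-gon, circumradius = √(r²−h²) = √(11.5²−0.36²) = 11.494; the cylinder at (15.5, -1) is not intersected at this z (z outside [0.5, 12]); the cube at (6, 15.5) is absent (z outside [0.5, 12.5]); Subtracting the remaining from the first: starting from the cone, the r=11.5 sphere at (13.5, 2) partially overlaps it — only the 59.40 mm² overlap (of its 396.36 mm²) is removed, clipping the outline — 1 connected region. The outline is a single polygon with 13 vertices. Extrusion per mm of travel: 0.25 × 0.12 / (π × 0.875²) = 0.012473. Accumulating E over each segment gives final E = 0.6561.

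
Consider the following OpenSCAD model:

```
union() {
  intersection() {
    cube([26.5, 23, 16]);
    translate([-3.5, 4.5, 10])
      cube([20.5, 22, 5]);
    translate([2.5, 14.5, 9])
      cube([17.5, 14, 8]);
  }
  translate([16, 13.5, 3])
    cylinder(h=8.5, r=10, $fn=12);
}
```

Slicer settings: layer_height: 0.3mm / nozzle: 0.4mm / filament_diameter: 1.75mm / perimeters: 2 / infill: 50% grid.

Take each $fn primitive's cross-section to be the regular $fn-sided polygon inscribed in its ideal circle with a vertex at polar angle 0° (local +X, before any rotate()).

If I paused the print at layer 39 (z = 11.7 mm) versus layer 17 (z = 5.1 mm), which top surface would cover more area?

layer 17 (z = 5.1 mm)

Layer 39 (z = 11.7): the cube is present — its section is the full 26.5×23 rectangle (area 609.50 mm²); the 20.5×22 cube at (-3.5, 4.5) contributes its full rectangle (area 451.00 mm²); the cube at (2.5, 14.5) (footprint 17.5×14) is included at this height (area 245.00 mm²); After intersecting: the 20.5×22 cube at (-3.5, 4.5) partially overlaps the 26.5×23 cube; clipping to the common part keeps 314.50 mm²; the 17.5×14 cube at (2.5, 14.5) partially overlaps the running intersection; clipping to the common part keeps 123.25 mm² — area = 123.25 mm²; the cylinder at (16, 13.5) is not intersected at this z (z outside [3, 11.5]); Combining (union): only the result so far is present, so the union is just that shape — area = 123.25 mm². So its area = 123.25 mm². Layer 17 (z = 5.1): the 26.5×23 cube contributes its full rectangle (area 609.50 mm²); the cube at (-3.5, 4.5) does not reach this height (z outside [10, 15]); the cube at (2.5, 14.5) is not intersected at this z (z outside [9, 17]); Keeping only the common overlap: at least one operand is absent at this height, so nothing remains; the r=10 cylinder at (16, 13.5) gives a regular 12-gon of circumradius 10 (constant along its height) (area = (12/2)·10.000²·sin(360°/12) = 300.00 mm²); Taking the union: only the r=10 cylinder at (16, 13.5) is present, so the union is just that shape — area = 300.00 mm². So its area = 300.00 mm². Layer 17 is larger (300.00 vs 123.25 mm²).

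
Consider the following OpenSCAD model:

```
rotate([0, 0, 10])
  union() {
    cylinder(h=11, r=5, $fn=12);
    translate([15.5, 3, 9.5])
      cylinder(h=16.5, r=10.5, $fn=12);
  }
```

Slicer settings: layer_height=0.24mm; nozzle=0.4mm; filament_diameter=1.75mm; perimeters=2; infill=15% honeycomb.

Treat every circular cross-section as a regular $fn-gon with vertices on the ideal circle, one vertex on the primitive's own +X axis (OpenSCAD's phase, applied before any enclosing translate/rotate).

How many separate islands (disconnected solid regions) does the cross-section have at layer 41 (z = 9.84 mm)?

At z = 9.84 mm: the r=5 cylinder contributes a regular 12-gon of circumradius 5; the r=10.5 cylinder at (15.5, 3) gives a regular 12-gon of circumradius 10.5 (constant along its height); Merging all regions: the 2 present regions are separate (no shared area or edge), so areas and boundary lengths simply add and each stays a separate island — 2 connected regions; (whole slice rotated 10° about Z — lengths, areas and connectivity unchanged). Overall, the cross-section has 2 separate islands. Island count = 2.

2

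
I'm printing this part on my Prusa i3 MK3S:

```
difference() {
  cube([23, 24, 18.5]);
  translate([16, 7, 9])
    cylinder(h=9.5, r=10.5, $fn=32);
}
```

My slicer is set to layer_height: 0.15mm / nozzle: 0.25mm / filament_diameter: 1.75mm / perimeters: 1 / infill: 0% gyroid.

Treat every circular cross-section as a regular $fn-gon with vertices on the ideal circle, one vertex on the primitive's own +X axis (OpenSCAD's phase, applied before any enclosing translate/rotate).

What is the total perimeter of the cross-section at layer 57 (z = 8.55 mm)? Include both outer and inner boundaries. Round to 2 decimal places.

At z = 8.55 mm: the 23×24 cube contributes its full rectangle (perimeter 94.00 mm); the cylinder at (16, 7) is absent (z outside [9, 18.5]); After the difference (first − rest): none of the subtracted shapes is present at this height, so the 23×24 cube is unchanged — boundary = 94.00 mm. Overall, the cross-section is a single solid region. Total boundary length (outer) = 94.00 mm.

94.00 mm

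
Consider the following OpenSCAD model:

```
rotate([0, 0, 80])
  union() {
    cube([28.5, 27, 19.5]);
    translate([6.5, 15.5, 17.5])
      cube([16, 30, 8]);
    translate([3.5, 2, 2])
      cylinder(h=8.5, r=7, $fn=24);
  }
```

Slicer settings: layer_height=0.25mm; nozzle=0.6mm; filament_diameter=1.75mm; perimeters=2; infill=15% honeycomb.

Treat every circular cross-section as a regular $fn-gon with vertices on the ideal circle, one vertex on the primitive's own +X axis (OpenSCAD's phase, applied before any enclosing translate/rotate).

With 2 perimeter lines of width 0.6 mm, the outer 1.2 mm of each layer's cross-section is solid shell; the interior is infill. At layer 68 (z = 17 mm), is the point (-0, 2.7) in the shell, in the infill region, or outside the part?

At z = 17 mm: the cube (footprint 28.5×27) is included at this height; the cube at (6.5, 15.5) is not intersected at this z (z outside [17.5, 25.5]); the cylinder at (3.5, 2) is not intersected at this z (z outside [2, 10.5]); Taking the union: only the 28.5×27 cube is present, so the union is just that shape — 1 connected region; (rotated 80° about Z; rotation is an isometry so areas/perimeters/island counts are preserved). Overall, the cross-section is a single solid region. Undo the 80° rotation: the query point maps to (2.659, 0.469) in the un-rotated model frame. The nearest boundary edge runs (0.00, 0.00)→(28.50, 0.00); distance from the point to it = 0.47 mm. The point is inside the cross-section, 0.47 mm from the nearest boundary — within the 1.2 mm shell band (2 × 0.6).

shell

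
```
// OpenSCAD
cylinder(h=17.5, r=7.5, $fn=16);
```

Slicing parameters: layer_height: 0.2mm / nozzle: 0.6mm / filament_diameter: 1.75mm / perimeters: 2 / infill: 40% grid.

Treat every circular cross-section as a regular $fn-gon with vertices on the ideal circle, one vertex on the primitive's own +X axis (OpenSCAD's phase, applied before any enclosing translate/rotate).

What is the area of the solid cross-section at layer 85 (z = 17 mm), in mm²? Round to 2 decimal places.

At z = 17 mm: the r=7.5 cylinder gives a regular 16-gon of circumradius 7.5 (constant along its height) (area = (16/2)·7.500²·sin(360°/16) = 172.21 mm²). Overall, the cross-section is a single solid region. Net area = 172.21 mm².

172.21 mm²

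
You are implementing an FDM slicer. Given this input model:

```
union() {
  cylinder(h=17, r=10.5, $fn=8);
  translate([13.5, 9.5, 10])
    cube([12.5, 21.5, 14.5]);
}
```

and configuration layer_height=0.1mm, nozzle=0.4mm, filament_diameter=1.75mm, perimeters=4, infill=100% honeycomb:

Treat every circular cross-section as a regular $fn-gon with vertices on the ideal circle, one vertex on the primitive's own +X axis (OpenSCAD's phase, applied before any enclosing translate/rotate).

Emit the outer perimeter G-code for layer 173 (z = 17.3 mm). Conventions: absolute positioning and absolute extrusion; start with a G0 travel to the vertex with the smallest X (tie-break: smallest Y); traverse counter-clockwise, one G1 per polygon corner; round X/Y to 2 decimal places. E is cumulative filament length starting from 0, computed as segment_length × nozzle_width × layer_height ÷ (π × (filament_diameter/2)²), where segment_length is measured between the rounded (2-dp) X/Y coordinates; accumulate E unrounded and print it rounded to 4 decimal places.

At z = 17.3 mm: the cylinder does not reach this height (z outside [0, 17]); the 12.5×21.5 cube at (13.5, 9.5) contributes its full rectangle; Combining (union): only the 12.5×21.5 cube at (13.5, 9.5) is present, so the union is just that shape — 1 connected region. The outline is a single polygon with 4 vertices. Extrusion per mm of travel: 0.4 × 0.1 / (π × 0.875²) = 0.016630. Accumulating E over each segment gives final E = 1.1308.

G0 X13.50 Y9.50 Z17.30
G1 X26.00 Y9.50 E0.2079
G1 X26.00 Y31.00 E0.5654
G1 X13.50 Y31.00 E0.7733
G1 X13.50 Y9.50 E1.1308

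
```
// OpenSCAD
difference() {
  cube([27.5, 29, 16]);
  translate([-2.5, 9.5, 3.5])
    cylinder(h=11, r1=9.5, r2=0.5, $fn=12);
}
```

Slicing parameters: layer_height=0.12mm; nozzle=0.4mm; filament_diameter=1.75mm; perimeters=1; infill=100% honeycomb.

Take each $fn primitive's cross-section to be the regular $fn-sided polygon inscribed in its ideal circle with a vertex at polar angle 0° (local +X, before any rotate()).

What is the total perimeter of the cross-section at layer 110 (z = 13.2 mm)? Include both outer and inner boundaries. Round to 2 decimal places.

At z = 13.2 mm: the cube (footprint 27.5×29) is included at this height (perimeter 113.00 mm); the cone at (-2.5, 9.5) contributes a regular 12-gon of circumradius 1.564 (interpolated between r1=9.5 and r2=0.5 at t=0.882) (perimeter = 2·12·1.564·sin(180°/12) = 9.71 mm); Taking the first minus the rest: starting from the 27.5×29 cube, the cone at (-2.5, 9.5) misses the remaining region (no effect) — boundary = 113.00 mm. Overall, the cross-section is a single solid region. Total boundary length (outer) = 113.00 mm.

113.00 mm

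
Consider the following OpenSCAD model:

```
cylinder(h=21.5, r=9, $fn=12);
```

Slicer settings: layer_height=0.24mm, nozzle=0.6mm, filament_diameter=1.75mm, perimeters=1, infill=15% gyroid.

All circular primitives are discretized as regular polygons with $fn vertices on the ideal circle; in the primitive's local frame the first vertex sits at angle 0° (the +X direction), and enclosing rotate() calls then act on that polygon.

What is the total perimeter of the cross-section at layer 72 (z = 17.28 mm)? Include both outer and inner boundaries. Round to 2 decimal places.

At z = 17.28 mm: the r=9 cylinder gives a regular 12-gon of circumradius 9 (constant along its height) (perimeter = 2·12·9.000·sin(180°/12) = 55.90 mm). Overall, the cross-section is a single solid region. Total boundary length (outer) = 55.90 mm.

55.90 mm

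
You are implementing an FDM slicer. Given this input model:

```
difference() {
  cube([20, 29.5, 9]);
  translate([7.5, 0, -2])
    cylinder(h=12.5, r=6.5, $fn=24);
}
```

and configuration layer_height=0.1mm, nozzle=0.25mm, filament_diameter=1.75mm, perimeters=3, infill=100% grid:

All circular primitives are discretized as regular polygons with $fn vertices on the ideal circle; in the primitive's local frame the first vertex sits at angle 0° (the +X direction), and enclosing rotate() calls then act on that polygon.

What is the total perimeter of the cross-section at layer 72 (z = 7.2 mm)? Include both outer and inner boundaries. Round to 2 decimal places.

106.36 mm

At z = 7.2 mm: the cube is present — its section is the full 20×29.5 rectangle (perimeter 99.00 mm); the cylinder at (7.5, 0): section is a regular 24-gon, circumradius r=6.5 (perimeter = 2·24·6.500·sin(180°/24) = 40.72 mm); After the difference (first − rest): starting from the 20×29.5 cube, the r=6.5 cylinder at (7.5, 0) partially overlaps it — only the 65.61 mm² overlap (of its 131.22 mm²) is removed, clipping the outline — boundary = 106.36 mm. Overall, the cross-section is a single solid region. Total boundary length (outer) = 106.36 mm.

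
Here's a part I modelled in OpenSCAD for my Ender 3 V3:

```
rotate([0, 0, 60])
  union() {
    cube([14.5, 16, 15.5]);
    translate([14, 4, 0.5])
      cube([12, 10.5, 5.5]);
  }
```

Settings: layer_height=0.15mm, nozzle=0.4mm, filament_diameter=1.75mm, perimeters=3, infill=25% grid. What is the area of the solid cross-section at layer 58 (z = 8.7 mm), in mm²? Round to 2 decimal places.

At z = 8.7 mm: the 14.5×16 cube contributes its full rectangle (area 232.00 mm²); the cube at (14, 4) does not reach this height (z outside [0.5, 6]); Merging all regions: only the 14.5×16 cube is present, so the union is just that shape — area = 232.00 mm²; (rotated 60° about Z; rotation is an isometry so areas/perimeters/island counts are preserved). Overall, the cross-section is a single solid region. Net area = 232.00 mm².

232.00 mm²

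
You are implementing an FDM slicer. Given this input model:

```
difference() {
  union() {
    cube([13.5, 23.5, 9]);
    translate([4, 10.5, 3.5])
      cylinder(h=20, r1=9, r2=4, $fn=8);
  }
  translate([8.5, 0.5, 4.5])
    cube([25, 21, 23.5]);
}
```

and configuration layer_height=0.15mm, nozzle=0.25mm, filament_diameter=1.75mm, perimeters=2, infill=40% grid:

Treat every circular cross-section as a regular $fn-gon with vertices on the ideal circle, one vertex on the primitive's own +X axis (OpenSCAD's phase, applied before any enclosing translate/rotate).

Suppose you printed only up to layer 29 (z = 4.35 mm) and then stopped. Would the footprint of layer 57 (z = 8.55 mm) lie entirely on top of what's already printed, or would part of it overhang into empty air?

entirely on top

Compare the two slices. At z = 4.35: the cube is present — its section is the full 13.5×23.5 rectangle (area 317.25 mm²); the cone at (4, 10.5): at t=0.042 of its height the radius interpolates to r₁+(r₂−r₁)t = 8.787, giving a regular 8-gon of that circumradius (area = (8/2)·8.787²·sin(360°/8) = 218.41 mm²); Combining (union): the regions partially overlap — summed areas 535.66 mm² minus the doubly-counted overlap 172.88 mm² gives 362.78 mm² — area = 362.78 mm²; the cube at (8.5, 0.5) does not reach this height (z outside [4.5, 28]); After the difference (first − rest): none of the subtracted shapes is present at this height, so that combined region is unchanged — area = 362.78 mm². At z = 8.55: the cube (footprint 13.5×23.5) is included at this height (area 317.25 mm²); the cone at (4, 10.5) (r1=9→r2=4) has section circumradius 7.737 here — a regular 8-gon (area = (8/2)·7.737²·sin(360°/8) = 169.33 mm²); Combining (union): the regions partially overlap — summed areas 486.58 mm² minus the doubly-counted overlap 139.94 mm² gives 346.64 mm² — area = 346.64 mm²; the 25×21 cube at (8.5, 0.5) contributes its full rectangle (area 525.00 mm²); Taking the first minus the rest: starting from that combined region (346.64 mm²), the 25×21 cube at (8.5, 0.5) partially overlaps it — only the 105.00 mm² overlap (of its 525.00 mm²) is removed, clipping the outline — area = 241.64 mm². Checking containment: the cross-section at z = 8.55 is a subset of the cross-section at z = 4.35.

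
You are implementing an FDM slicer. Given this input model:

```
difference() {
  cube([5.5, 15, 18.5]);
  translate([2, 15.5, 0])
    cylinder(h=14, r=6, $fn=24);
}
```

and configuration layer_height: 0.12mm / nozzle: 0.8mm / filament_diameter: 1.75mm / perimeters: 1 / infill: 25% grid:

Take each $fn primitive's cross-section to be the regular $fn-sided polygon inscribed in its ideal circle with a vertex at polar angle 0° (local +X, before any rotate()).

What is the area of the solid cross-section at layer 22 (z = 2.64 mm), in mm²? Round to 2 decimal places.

53.93 mm²

At z = 2.64 mm: the 5.5×15 cube contributes its full rectangle (area 82.50 mm²); the cylinder at (2, 15.5): section is a regular 24-gon, circumradius r=6 (area = (24/2)·6.000²·sin(360°/24) = 111.81 mm²); Taking the first minus the rest: starting from the 5.5×15 cube (82.50 mm²), the r=6 cylinder at (2, 15.5) partially overlaps it — only the 28.57 mm² overlap (of its 111.81 mm²) is removed, clipping the outline — area = 53.93 mm². Overall, the cross-section is a single solid region. Net area = 53.93 mm².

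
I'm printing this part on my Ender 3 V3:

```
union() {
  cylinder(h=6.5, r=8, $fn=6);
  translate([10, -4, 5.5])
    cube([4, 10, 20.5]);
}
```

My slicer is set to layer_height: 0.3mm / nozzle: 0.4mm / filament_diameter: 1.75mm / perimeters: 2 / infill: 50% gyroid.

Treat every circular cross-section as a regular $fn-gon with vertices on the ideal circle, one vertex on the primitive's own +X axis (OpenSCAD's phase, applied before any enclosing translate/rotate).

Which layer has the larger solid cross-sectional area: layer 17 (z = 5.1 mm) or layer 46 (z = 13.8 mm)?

Layer 17 (z = 5.1): the r=8 cylinder contributes a regular 6-gon of circumradius 8 (area = (6/2)·8.000²·sin(360°/6) = 166.28 mm²); the cube at (10, -4) does not reach this height (z outside [5.5, 26]); Taking the union: only the r=8 cylinder is present, so the union is just that shape — area = 166.28 mm². So its area = 166.28 mm². Layer 46 (z = 13.8): the cylinder does not reach this height (z outside [0, 6.5]); the cube at (10, -4) (footprint 4×10) is included at this height (area 40.00 mm²); Taking the union: only the 4×10 cube at (10, -4) is present, so the union is just that shape — area = 40.00 mm². So its area = 40.00 mm². Layer 17 is larger (166.28 vs 40.00 mm²).

layer 17 (z = 5.1 mm)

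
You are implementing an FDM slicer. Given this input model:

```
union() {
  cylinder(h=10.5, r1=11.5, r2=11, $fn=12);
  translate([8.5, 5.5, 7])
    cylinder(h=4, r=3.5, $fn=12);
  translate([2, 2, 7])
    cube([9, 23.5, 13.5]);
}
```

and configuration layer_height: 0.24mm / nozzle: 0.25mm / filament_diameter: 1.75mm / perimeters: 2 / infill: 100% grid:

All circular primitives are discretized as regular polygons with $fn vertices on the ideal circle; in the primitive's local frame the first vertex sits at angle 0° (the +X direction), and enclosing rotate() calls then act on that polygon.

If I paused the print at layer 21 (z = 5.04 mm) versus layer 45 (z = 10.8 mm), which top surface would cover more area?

layer 21 (z = 5.04 mm)

Layer 21 (z = 5.04): the cone contributes a regular 12-gon of circumradius 11.260 (interpolated between r1=11.5 and r2=11 at t=0.480) (area = (12/2)·11.260²·sin(360°/12) = 380.36 mm²); the cylinder at (8.5, 5.5) does not reach this height (z outside [7, 11]); the cube at (2, 2) is not intersected at this z (z outside [7, 20.5]); Taking the union: only the cone is present, so the union is just that shape — area = 380.36 mm². So its area = 380.36 mm². Layer 45 (z = 10.8): the cone is absent (z outside [0, 10.5]); the r=3.5 cylinder at (8.5, 5.5) gives a regular 12-gon of circumradius 3.5 (constant along its height) (area = (12/2)·3.500²·sin(360°/12) = 36.75 mm²); the cube at (2, 2) (footprint 9×23.5) is included at this height (area 211.50 mm²); Taking the union: the regions partially overlap — summed areas 248.25 mm² minus the doubly-counted overlap 33.79 mm² gives 214.46 mm² — area = 214.46 mm². So its area = 214.46 mm². Layer 21 is larger (380.36 vs 214.46 mm²).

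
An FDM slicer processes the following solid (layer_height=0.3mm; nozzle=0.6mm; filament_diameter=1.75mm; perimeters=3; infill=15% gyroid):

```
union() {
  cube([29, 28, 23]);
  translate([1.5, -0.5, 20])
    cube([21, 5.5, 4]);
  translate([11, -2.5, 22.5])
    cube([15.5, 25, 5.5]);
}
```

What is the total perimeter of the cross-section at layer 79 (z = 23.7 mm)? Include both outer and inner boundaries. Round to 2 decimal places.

100.00 mm

At z = 23.7 mm: the cube is not intersected at this z (z outside [0, 23]); the cube at (1.5, -0.5) (footprint 21×5.5) is included at this height (perimeter 53.00 mm); the 15.5×25 cube at (11, -2.5) contributes its full rectangle (perimeter 81.00 mm); Merging all regions: the regions partially overlap (shared area 63.25 mm²), so the edge portions inside another operand are dropped and the merged outline is re-measured after clipping — boundary = 100.00 mm. Overall, the cross-section is a single solid region. Total boundary length (outer) = 100.00 mm.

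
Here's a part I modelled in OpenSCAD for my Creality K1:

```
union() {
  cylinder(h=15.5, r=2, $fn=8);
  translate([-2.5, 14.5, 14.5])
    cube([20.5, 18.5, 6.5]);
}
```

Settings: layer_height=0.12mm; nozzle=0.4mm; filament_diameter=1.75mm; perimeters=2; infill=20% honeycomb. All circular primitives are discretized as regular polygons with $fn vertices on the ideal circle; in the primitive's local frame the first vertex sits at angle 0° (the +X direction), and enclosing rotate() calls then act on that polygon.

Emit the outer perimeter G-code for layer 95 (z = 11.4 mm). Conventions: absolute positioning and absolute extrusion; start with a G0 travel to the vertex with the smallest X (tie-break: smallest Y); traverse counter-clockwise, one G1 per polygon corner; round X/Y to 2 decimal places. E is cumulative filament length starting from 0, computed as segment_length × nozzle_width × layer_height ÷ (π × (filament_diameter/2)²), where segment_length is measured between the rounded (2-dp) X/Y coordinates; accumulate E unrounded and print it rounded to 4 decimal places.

G0 X-2.00 Y0.00 Z11.40
G1 X-1.41 Y-1.41 E0.0305
G1 X0.00 Y-2.00 E0.0610
G1 X1.41 Y-1.41 E0.0915
G1 X2.00 Y0.00 E0.1220
G1 X1.41 Y1.41 E0.1525
G1 X0.00 Y2.00 E0.1830
G1 X-1.41 Y1.41 E0.2135
G1 X-2.00 Y0.00 E0.2440

At z = 11.4 mm: the r=2 cylinder contributes a regular 8-gon of circumradius 2; the cube at (-2.5, 14.5) is not intersected at this z (z outside [14.5, 21]); Combining (union): only the r=2 cylinder is present, so the union is just that shape — 1 connected region. The outline is a single polygon with 8 vertices. Extrusion per mm of travel: 0.4 × 0.12 / (π × 0.875²) = 0.019956. Accumulating E over each segment gives final E = 0.2440.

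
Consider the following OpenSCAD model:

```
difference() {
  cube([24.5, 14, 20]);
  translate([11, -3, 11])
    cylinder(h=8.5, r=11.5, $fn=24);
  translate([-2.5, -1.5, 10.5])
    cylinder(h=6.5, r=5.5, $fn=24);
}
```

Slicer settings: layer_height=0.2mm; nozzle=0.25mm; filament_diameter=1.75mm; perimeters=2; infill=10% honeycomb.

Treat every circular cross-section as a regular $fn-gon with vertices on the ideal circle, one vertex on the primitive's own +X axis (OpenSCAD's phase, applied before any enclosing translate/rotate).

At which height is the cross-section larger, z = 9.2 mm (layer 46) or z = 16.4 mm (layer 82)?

layer 46 (z = 9.2 mm)

Layer 46 (z = 9.2): the cube is present — its section is the full 24.5×14 rectangle (area 343.00 mm²); the cylinder at (11, -3) does not reach this height (z outside [11, 19.5]); the cylinder at (-2.5, -1.5) does not reach this height (z outside [10.5, 17]); After the difference (first − rest): none of the subtracted shapes is present at this height, so the 24.5×14 cube is unchanged — area = 343.00 mm². So its area = 343.00 mm². Layer 82 (z = 16.4): the cube (footprint 24.5×14) is included at this height (area 343.00 mm²); the cylinder at (11, -3): section is a regular 24-gon, circumradius r=11.5 (area = (24/2)·11.500²·sin(360°/24) = 410.75 mm²); the r=5.5 cylinder at (-2.5, -1.5) gives a regular 24-gon of circumradius 5.5 (constant along its height) (area = (24/2)·5.500²·sin(360°/24) = 93.95 mm²); Subtracting the remaining from the first: starting from the 24.5×14 cube (343.00 mm²), the r=11.5 cylinder at (11, -3) partially overlaps it — only the 137.55 mm² overlap (of its 410.75 mm²) is removed, clipping the outline; the r=5.5 cylinder at (-2.5, -1.5) partially overlaps it — only the 1.62 mm² overlap (of its 93.95 mm²) is removed, clipping the outline — area = 203.84 mm². So its area = 203.84 mm². Layer 46 is larger (343.00 vs 203.84 mm²).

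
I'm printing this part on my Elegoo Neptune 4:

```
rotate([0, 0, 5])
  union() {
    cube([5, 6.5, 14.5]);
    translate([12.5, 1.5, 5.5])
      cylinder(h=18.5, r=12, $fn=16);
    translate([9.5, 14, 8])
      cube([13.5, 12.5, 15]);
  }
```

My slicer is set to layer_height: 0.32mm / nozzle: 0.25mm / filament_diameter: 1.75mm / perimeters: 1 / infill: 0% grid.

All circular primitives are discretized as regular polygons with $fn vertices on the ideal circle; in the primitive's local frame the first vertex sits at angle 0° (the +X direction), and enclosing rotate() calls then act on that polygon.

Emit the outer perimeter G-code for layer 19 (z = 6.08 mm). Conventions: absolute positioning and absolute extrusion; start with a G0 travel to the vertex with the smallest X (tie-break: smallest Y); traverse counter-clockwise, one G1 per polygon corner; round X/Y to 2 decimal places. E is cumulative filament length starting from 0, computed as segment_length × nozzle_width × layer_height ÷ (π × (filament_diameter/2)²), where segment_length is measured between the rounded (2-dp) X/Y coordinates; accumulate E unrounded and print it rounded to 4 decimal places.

At z = 6.08 mm: the cube (footprint 5×6.5) is included at this height; the r=12 cylinder at (12.5, 1.5) contributes a regular 16-gon of circumradius 12; the cube at (9.5, 14) is absent (z outside [8, 23]); Taking the union: the regions partially overlap (shared area 26.50 mm²), so overlapping operands fuse into one piece — 1 connected region; (whole slice rotated 5° about Z — lengths, areas and connectivity unchanged). The outline is a single polygon with 18 vertices. Extrusion per mm of travel: 0.25 × 0.32 / (π × 0.875²) = 0.033260. Accumulating E over each segment gives final E = 2.5682.

G0 X-0.57 Y6.48 Z6.08
G1 X0.00 Y0.00 E0.2164
G1 X0.80 Y0.07 E0.2431
G1 X1.68 Y-2.96 E0.3480
G1 X4.61 Y-6.61 E0.5037
G1 X8.71 Y-8.86 E0.6592
G1 X13.37 Y-9.37 E0.8152
G1 X17.86 Y-8.06 E0.9707
G1 X21.51 Y-5.13 E1.1264
G1 X23.77 Y-1.02 E1.2824
G1 X24.28 Y3.63 E1.4380
G1 X22.97 Y8.12 E1.5935
G1 X20.04 Y11.78 E1.7495
G1 X15.93 Y14.03 E1.9053
G1 X11.28 Y14.54 E2.0609
G1 X6.78 Y13.23 E2.2168
G1 X3.13 Y10.30 E2.3725
G1 X1.11 Y6.62 E2.5121
G1 X-0.57 Y6.48 E2.5682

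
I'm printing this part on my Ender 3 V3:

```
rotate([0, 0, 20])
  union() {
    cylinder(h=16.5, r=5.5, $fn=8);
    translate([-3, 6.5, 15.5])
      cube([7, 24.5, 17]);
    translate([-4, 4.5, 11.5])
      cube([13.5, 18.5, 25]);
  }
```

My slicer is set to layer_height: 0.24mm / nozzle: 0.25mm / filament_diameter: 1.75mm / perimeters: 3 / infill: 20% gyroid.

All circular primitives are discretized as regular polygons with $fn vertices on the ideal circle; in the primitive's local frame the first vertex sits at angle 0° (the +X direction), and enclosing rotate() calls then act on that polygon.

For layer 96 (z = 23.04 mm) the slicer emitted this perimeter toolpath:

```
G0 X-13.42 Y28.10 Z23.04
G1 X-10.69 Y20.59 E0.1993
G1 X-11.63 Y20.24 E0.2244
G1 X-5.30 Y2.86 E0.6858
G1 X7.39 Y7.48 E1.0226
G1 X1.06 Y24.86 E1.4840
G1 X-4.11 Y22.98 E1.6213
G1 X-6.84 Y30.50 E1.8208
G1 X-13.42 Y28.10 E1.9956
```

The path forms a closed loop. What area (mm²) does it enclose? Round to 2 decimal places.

305.83 mm²

Apply the shoelace formula to the sequence of (X, Y) vertices; enclosed area = 305.83 mm².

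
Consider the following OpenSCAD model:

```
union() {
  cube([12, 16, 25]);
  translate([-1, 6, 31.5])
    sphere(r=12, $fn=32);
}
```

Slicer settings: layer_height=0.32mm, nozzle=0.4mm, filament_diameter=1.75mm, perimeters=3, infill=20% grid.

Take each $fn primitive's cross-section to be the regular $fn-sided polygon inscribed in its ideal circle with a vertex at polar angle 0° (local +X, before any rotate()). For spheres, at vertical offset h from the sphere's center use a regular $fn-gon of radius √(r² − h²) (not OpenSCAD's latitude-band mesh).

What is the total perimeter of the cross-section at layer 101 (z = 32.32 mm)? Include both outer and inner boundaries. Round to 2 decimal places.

At z = 32.32 mm: the cube is not intersected at this z (z outside [0, 25]); the r=12 sphere at (-1, 6) slices to a regular 32-gon of circumradius 11.972 (√(r²−h²) with h=0.82 from center) (perimeter = 2·32·11.972·sin(180°/32) = 75.10 mm); Taking the union: only the r=12 sphere at (-1, 6) is present, so the union is just that shape — boundary = 75.10 mm. Overall, the cross-section is a single solid region. Total boundary length (outer) = 75.10 mm.

75.10 mm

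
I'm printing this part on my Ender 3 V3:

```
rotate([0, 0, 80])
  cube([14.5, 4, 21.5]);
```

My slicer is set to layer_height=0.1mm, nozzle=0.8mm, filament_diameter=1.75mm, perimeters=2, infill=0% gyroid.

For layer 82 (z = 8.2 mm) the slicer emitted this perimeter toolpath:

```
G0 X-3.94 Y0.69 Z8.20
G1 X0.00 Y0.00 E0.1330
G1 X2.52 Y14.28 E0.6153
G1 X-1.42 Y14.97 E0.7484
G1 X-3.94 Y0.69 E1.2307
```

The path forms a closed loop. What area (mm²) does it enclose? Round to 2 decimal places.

Apply the shoelace formula to the sequence of (X, Y) vertices; enclosed area = 58.00 mm².

58.00 mm²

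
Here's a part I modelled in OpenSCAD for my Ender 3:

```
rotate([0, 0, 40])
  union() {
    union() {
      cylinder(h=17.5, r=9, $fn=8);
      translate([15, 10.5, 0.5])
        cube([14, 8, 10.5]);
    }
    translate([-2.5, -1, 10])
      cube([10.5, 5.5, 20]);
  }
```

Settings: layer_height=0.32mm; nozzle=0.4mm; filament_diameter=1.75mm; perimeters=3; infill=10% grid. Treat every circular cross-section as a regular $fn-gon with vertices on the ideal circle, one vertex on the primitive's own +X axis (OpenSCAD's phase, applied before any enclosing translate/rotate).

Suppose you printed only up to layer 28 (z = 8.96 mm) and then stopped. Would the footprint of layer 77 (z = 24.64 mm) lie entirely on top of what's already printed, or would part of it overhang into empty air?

part overhangs

Compare the two slices. At z = 8.96: the cylinder: section is a regular 8-gon, circumradius r=9 (area = (8/2)·9.000²·sin(360°/8) = 229.10 mm²); the cube at (15, 10.5) (footprint 14×8) is included at this height (area 112.00 mm²); Combining (union): the 2 present regions are separate (no shared area or edge), so areas and boundary lengths simply add and each stays a separate island — area = 341.10 mm²; the cube at (-2.5, -1) does not reach this height (z outside [10, 30]); Combining (union): only the result so far is present, so the union is just that shape — area = 341.10 mm²; (whole slice rotated 40° about Z — lengths, areas and connectivity unchanged). At z = 24.64: the cylinder does not reach this height (z outside [0, 17.5]); the cube at (15, 10.5) is absent (z outside [0.5, 11]); Combining (union): nothing is present at this height; the cube at (-2.5, -1) is present — its section is the full 10.5×5.5 rectangle (area 57.75 mm²); Combining (union): only the 10.5×5.5 cube at (-2.5, -1) is present, so the union is just that shape — area = 57.75 mm²; (whole slice rotated 40° about Z — lengths, areas and connectivity unchanged). Checking containment: at z = 24.64 the cross-section extends beyond the z = 8.96 cross-section by about 0.90 mm².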